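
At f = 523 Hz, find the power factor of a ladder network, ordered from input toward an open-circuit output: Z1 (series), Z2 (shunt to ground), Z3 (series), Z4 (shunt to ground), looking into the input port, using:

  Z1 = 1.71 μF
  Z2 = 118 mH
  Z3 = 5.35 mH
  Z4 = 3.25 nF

Step 1 — Angular frequency: ω = 2π·f = 2π·523 = 3286 rad/s.
Step 2 — Component impedances:
  Z1: Z = 1/(jωC) = -j/(ω·C) = 0 - j178 Ω
  Z2: Z = jωL = j·3286·0.118 = 0 + j387.8 Ω
  Z3: Z = jωL = j·3286·0.00535 = 0 + j17.58 Ω
  Z4: Z = 1/(jωC) = -j/(ω·C) = 0 - j9.363e+04 Ω
Step 3 — Ladder network (open output): work backward from the far end, alternating series and parallel combinations. Z_in = 0 + j211.4 Ω = 211.4∠90.0° Ω.
Step 4 — Power factor: PF = cos(φ) = Re(Z)/|Z| = 0/211.4 = 0.
Step 5 — Type: Im(Z) = 211.4 ⇒ lagging (phase φ = 90.0°).

PF = 0 (lagging, φ = 90.0°)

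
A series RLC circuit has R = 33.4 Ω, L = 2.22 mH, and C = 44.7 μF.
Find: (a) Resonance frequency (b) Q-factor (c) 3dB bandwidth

Step 1 — Resonance condition Im(Z)=0 gives ω₀ = 1/√(LC).
Step 2 — ω₀ = 1/√(0.00222·4.47e-05) = 3174 rad/s.
Step 3 — f₀ = ω₀/(2π) = 505.2 Hz.
Step 4 — Series Q: Q = ω₀L/R = 3174·0.00222/33.4 = 0.211.
Step 5 — 3dB bandwidth: Δω = ω₀/Q = 1.505e+04 rad/s; BW = Δω/(2π) = 2394 Hz.

(a) f₀ = 505.2 Hz  (b) Q = 0.211  (c) BW = 2394 Hz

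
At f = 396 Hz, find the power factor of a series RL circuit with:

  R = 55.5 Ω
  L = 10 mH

Step 1 — Angular frequency: ω = 2π·f = 2π·396 = 2488 rad/s.
Step 2 — Component impedances:
  R: Z = R = 55.5 Ω
  L: Z = jωL = j·2488·0.01 = 0 + j24.88 Ω
Step 3 — Series combination: Z_total = R + L = 55.5 + j24.88 Ω = 60.82∠24.1° Ω.
Step 4 — Power factor: PF = cos(φ) = Re(Z)/|Z| = 55.5/60.82 = 0.9125.
Step 5 — Type: Im(Z) = 24.88 ⇒ lagging (phase φ = 24.1°).

PF = 0.9125 (lagging, φ = 24.1°)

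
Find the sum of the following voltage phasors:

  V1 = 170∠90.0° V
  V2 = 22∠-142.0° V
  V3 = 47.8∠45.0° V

Step 1 — Convert each phasor to rectangular form:
  V1 = 170·(cos(90.0°) + j·sin(90.0°)) = 0 + j170 V
  V2 = 22·(cos(-142.0°) + j·sin(-142.0°)) = -17.34 - j13.54 V
  V3 = 47.8·(cos(45.0°) + j·sin(45.0°)) = 33.8 + j33.8 V
Step 2 — Sum components: V_total = 16.46 + j190.3 V.
Step 3 — Convert to polar: |V_total| = 191 V, ∠V_total = 85.1°.

V_total = 191∠85.1° V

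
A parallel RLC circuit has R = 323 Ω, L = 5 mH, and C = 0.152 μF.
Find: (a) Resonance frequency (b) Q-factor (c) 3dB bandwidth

Step 1 — Resonance: ω₀ = 1/√(LC) = 1/√(0.005·1.52e-07) = 3.627e+04 rad/s.
Step 2 — f₀ = ω₀/(2π) = 5773 Hz.
Step 3 — Parallel Q: Q = R/(ω₀L) = 323/(3.627e+04·0.005) = 1.781.
Step 4 — Bandwidth: Δω = ω₀/Q = 2.037e+04 rad/s; BW = Δω/(2π) = 3242 Hz.

(a) f₀ = 5773 Hz  (b) Q = 1.781  (c) BW = 3242 Hz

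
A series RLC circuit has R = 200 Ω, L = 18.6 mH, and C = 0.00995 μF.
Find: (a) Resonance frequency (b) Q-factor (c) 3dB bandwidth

Step 1 — Resonance: ω₀ = 1/√(LC) = 1/√(0.0186·9.95e-09) = 7.351e+04 rad/s.
Step 2 — f₀ = ω₀/(2π) = 1.17e+04 Hz.
Step 3 — Series Q: Q = ω₀L/R = 7.351e+04·0.0186/200 = 6.836.
Step 4 — Bandwidth: Δω = ω₀/Q = 1.075e+04 rad/s; BW = Δω/(2π) = 1711 Hz.

(a) f₀ = 1.17e+04 Hz  (b) Q = 6.836  (c) BW = 1711 Hz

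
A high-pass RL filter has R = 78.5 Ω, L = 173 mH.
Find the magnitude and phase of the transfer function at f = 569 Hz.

Step 1 — Angular frequency: ω = 2π·569 = 3575 rad/s.
Step 2 — Transfer function: H(jω) = jωL/(R + jωL).
Step 3 — Numerator jωL = j·618.5; denominator R + jωL = 78.5 + j618.5.
Step 4 — H = 0.9841 + j0.1249.
Step 5 — Magnitude: |H| = 0.992 (-0.1 dB); phase: φ = 7.2°.

|H| = 0.992 (-0.1 dB), φ = 7.2°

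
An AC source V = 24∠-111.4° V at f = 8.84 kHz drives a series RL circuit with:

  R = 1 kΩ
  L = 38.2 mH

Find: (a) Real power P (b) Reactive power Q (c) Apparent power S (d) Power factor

Step 1 — Angular frequency: ω = 2π·f = 2π·8840 = 5.554e+04 rad/s.
Step 2 — Component impedances:
  R: Z = R = 1000 Ω
  L: Z = jωL = j·5.554e+04·0.0382 = 0 + j2122 Ω
Step 3 — Series combination: Z_total = R + L = 1000 + j2122 Ω = 2346∠64.8° Ω.
Step 4 — Source phasor: V = 24∠-111.4° V = -8.757 - j22.35 V.
Step 5 — Current: I = V / Z = -0.01021 - j0.0006843 A = 0.01023∠-176.2° A.
Step 6 — Complex power: S = V·I* = 0.1047 + j0.2221 VA.
Step 7 — Real power: P = Re(S) = 0.1047 W.
Step 8 — Reactive power: Q = Im(S) = 0.2221 VAR.
Step 9 — Apparent power: |S| = 0.2456 VA.
Step 10 — Power factor: PF = P/|S| = 0.4263 (lagging).

(a) P = 0.1047 W  (b) Q = 0.2221 VAR  (c) S = 0.2456 VA  (d) PF = 0.4263 (lagging)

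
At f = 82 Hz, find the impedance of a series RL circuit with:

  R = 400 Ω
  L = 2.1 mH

Step 1 — Angular frequency: ω = 2π·f = 2π·82 = 515.2 rad/s.
Step 2 — Component impedances:
  R: Z = R = 400 Ω
  L: Z = jωL = j·515.2·0.0021 = 0 + j1.082 Ω
Step 3 — Series combination: Z_total = R + L = 400 + j1.082 Ω = 400∠0.2° Ω.

Z = 400 + j1.082 Ω = 400∠0.2° Ω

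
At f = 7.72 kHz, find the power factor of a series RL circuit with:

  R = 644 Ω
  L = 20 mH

Step 1 — Angular frequency: ω = 2π·f = 2π·7720 = 4.851e+04 rad/s.
Step 2 — Component impedances:
  R: Z = R = 644 Ω
  L: Z = jωL = j·4.851e+04·0.02 = 0 + j970.1 Ω
Step 3 — Series combination: Z_total = R + L = 644 + j970.1 Ω = 1164∠56.4° Ω.
Step 4 — Power factor: PF = cos(φ) = Re(Z)/|Z| = 644/1164.4 = 0.5531.
Step 5 — Type: Im(Z) = 970.1 ⇒ lagging (phase φ = 56.4°).

PF = 0.5531 (lagging, φ = 56.4°)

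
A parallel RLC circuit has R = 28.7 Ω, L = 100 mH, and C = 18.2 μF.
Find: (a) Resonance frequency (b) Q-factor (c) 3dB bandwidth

Step 1 — Resonance: ω₀ = 1/√(LC) = 1/√(0.1·1.82e-05) = 741.2 rad/s.
Step 2 — f₀ = ω₀/(2π) = 118 Hz.
Step 3 — Parallel Q: Q = R/(ω₀L) = 28.7/(741.2·0.1) = 0.3872.
Step 4 — Bandwidth: Δω = ω₀/Q = 1914 rad/s; BW = Δω/(2π) = 304.7 Hz.

(a) f₀ = 118 Hz  (b) Q = 0.3872  (c) BW = 304.7 Hz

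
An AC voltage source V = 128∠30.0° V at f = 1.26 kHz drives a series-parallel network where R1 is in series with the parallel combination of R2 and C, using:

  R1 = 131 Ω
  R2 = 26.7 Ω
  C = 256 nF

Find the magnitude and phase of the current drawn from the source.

Step 1 — Angular frequency: ω = 2π·f = 2π·1260 = 7917 rad/s.
Step 2 — Component impedances:
  R1: Z = R = 131 Ω
  R2: Z = R = 26.7 Ω
  C: Z = 1/(jωC) = -j/(ω·C) = 0 - j493.4 Ω
Step 3 — Parallel branch: R2 || C = 1/(1/R2 + 1/C) = 26.62 - j1.441 Ω.
Step 4 — Series with R1: Z_total = R1 + (R2 || C) = 157.6 - j1.441 Ω = 157.6∠-0.5° Ω.
Step 5 — Source phasor: V = 128∠30.0° V = 110.9 + j64 V.
Step 6 — Ohm's law: I = V / Z_total = (110.9 + j64) / (157.6 - j1.441) = 0.6995 + j0.4124 A.
Step 7 — Convert to polar: |I| = 0.812 A, ∠I = 30.5°.

I = 0.812∠30.5° A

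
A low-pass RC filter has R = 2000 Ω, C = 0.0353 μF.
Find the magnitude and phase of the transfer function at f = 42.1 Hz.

Step 1 — Angular frequency: ω = 2π·42.1 = 264.5 rad/s.
Step 2 — Transfer function: H(jω) = 1/(1 + jωRC).
Step 3 — Denominator: 1 + jωRC = 1 + j·264.5·2000·3.53e-08 = 1 + j0.01868.
Step 4 — H = 0.9997 - j0.01867.
Step 5 — Magnitude: |H| = 0.9998 (-0.0 dB); phase: φ = -1.1°.

|H| = 0.9998 (-0.0 dB), φ = -1.1°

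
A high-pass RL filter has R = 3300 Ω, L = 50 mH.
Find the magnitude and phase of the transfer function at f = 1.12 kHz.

Step 1 — Angular frequency: ω = 2π·1120 = 7037 rad/s.
Step 2 — Transfer function: H(jω) = jωL/(R + jωL).
Step 3 — Numerator jωL = j·351.9; denominator R + jωL = 3300 + j351.9.
Step 4 — H = 0.01124 + j0.1054.
Step 5 — Magnitude: |H| = 0.106 (-19.5 dB); phase: φ = 83.9°.

|H| = 0.106 (-19.5 dB), φ = 83.9°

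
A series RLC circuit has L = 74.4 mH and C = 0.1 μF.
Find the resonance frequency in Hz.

Step 1 — Resonance condition Im(Z)=0 gives ω₀ = 1/√(LC).
Step 2 — ω₀ = 1/√(0.0744·1e-07) = 1.159e+04 rad/s.
Step 3 — f₀ = ω₀/(2π) = 1845 Hz.

f₀ = 1845 Hz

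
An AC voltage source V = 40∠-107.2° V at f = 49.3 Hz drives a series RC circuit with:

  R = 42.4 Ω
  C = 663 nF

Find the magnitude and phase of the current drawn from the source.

Step 1 — Angular frequency: ω = 2π·f = 2π·49.3 = 309.8 rad/s.
Step 2 — Component impedances:
  R: Z = R = 42.4 Ω
  C: Z = 1/(jωC) = -j/(ω·C) = 0 - j4869 Ω
Step 3 — Series combination: Z_total = R + C = 42.4 - j4869 Ω = 4869∠-89.5° Ω.
Step 4 — Source phasor: V = 40∠-107.2° V = -11.83 - j38.21 V.
Step 5 — Ohm's law: I = V / Z_total = (-11.83 - j38.21) / (42.4 - j4869) = 0.007826 - j0.002497 A.
Step 6 — Convert to polar: |I| = 0.008215 A, ∠I = -17.7°.

I = 0.008215∠-17.7° A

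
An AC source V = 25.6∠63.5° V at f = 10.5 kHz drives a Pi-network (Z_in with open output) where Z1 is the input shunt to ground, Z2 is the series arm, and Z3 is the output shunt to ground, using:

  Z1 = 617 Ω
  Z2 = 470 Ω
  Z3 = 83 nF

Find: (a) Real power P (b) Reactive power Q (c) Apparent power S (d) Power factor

Step 1 — Angular frequency: ω = 2π·f = 2π·1.05e+04 = 6.597e+04 rad/s.
Step 2 — Component impedances:
  Z1: Z = R = 617 Ω
  Z2: Z = R = 470 Ω
  Z3: Z = 1/(jωC) = -j/(ω·C) = 0 - j182.6 Ω
Step 3 — With open output, the series arm Z2 and the output shunt Z3 appear in series to ground: Z2 + Z3 = 470 - j182.6 Ω.
Step 4 — Parallel with input shunt Z1: Z_in = Z1 || (Z2 + Z3) = 276.4 - j57.22 Ω = 282.3∠-11.7° Ω.
Step 5 — Source phasor: V = 25.6∠63.5° V = 11.42 + j22.91 V.
Step 6 — Current: I = V / Z = 0.02317 + j0.08769 A = 0.0907∠75.2° A.
Step 7 — Complex power: S = V·I* = 2.274 - j0.4707 VA.
Step 8 — Real power: P = Re(S) = 2.274 W.
Step 9 — Reactive power: Q = Im(S) = -0.4707 VAR.
Step 10 — Apparent power: |S| = 2.322 VA.
Step 11 — Power factor: PF = P/|S| = 0.9792 (leading).

(a) P = 2.274 W  (b) Q = -0.4707 VAR  (c) S = 2.322 VA  (d) PF = 0.9792 (leading)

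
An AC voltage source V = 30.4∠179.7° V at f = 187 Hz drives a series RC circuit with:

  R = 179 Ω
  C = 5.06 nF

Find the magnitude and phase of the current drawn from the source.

Step 1 — Angular frequency: ω = 2π·f = 2π·187 = 1175 rad/s.
Step 2 — Component impedances:
  R: Z = R = 179 Ω
  C: Z = 1/(jωC) = -j/(ω·C) = 0 - j1.682e+05 Ω
Step 3 — Series combination: Z_total = R + C = 179 - j1.682e+05 Ω = 1.682e+05∠-89.9° Ω.
Step 4 — Source phasor: V = 30.4∠179.7° V = -30.4 + j0.1592 V.
Step 5 — Ohm's law: I = V / Z_total = (-30.4 + j0.1592) / (179 - j1.682e+05) = -1.139e-06 - j0.0001807 A.
Step 6 — Convert to polar: |I| = 0.0001807 A, ∠I = -90.4°.

I = 0.0001807∠-90.4° A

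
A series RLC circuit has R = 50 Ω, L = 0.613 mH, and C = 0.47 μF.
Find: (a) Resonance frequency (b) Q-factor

Step 1 — Resonance condition Im(Z)=0 gives ω₀ = 1/√(LC).
Step 2 — ω₀ = 1/√(0.000613·4.7e-07) = 5.891e+04 rad/s.
Step 3 — f₀ = ω₀/(2π) = 9377 Hz.
Step 4 — Series Q: Q = ω₀L/R = 5.891e+04·0.000613/50 = 0.7223.

(a) f₀ = 9377 Hz  (b) Q = 0.7223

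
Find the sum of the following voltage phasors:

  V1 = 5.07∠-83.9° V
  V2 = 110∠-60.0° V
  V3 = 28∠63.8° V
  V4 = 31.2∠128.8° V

Step 1 — Convert each phasor to rectangular form:
  V1 = 5.07·(cos(-83.9°) + j·sin(-83.9°)) = 0.5388 - j5.041 V
  V2 = 110·(cos(-60.0°) + j·sin(-60.0°)) = 55 - j95.26 V
  V3 = 28·(cos(63.8°) + j·sin(63.8°)) = 12.36 + j25.12 V
  V4 = 31.2·(cos(128.8°) + j·sin(128.8°)) = -19.55 + j24.32 V
Step 2 — Sum components: V_total = 48.35 - j50.87 V.
Step 3 — Convert to polar: |V_total| = 70.18 V, ∠V_total = -46.5°.

V_total = 70.18∠-46.5° V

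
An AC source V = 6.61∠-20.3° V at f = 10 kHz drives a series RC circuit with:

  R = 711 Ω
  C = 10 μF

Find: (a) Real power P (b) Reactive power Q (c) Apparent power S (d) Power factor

Step 1 — Angular frequency: ω = 2π·f = 2π·1e+04 = 6.283e+04 rad/s.
Step 2 — Component impedances:
  R: Z = R = 711 Ω
  C: Z = 1/(jωC) = -j/(ω·C) = 0 - j1.592 Ω
Step 3 — Series combination: Z_total = R + C = 711 - j1.592 Ω = 711∠-0.1° Ω.
Step 4 — Source phasor: V = 6.61∠-20.3° V = 6.199 - j2.293 V.
Step 5 — Current: I = V / Z = 0.008727 - j0.003206 A = 0.009297∠-20.2° A.
Step 6 — Complex power: S = V·I* = 0.06145 - j0.0001376 VA.
Step 7 — Real power: P = Re(S) = 0.06145 W.
Step 8 — Reactive power: Q = Im(S) = -0.0001376 VAR.
Step 9 — Apparent power: |S| = 0.06145 VA.
Step 10 — Power factor: PF = P/|S| = 1 (leading).

(a) P = 0.06145 W  (b) Q = -0.0001376 VAR  (c) S = 0.06145 VA  (d) PF = 1 (leading)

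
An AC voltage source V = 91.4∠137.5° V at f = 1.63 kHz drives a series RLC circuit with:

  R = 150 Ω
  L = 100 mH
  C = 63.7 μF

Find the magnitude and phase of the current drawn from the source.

Step 1 — Angular frequency: ω = 2π·f = 2π·1630 = 1.024e+04 rad/s.
Step 2 — Component impedances:
  R: Z = R = 150 Ω
  L: Z = jωL = j·1.024e+04·0.1 = 0 + j1024 Ω
  C: Z = 1/(jωC) = -j/(ω·C) = 0 - j1.533 Ω
Step 3 — Series combination: Z_total = R + L + C = 150 + j1023 Ω = 1034∠81.7° Ω.
Step 4 — Source phasor: V = 91.4∠137.5° V = -67.39 + j61.75 V.
Step 5 — Ohm's law: I = V / Z_total = (-67.39 + j61.75) / (150 + j1023) = 0.04965 + j0.07318 A.
Step 6 — Convert to polar: |I| = 0.08843 A, ∠I = 55.8°.

I = 0.08843∠55.8° A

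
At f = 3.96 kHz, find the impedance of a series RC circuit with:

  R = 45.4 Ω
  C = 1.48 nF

Step 1 — Angular frequency: ω = 2π·f = 2π·3960 = 2.488e+04 rad/s.
Step 2 — Component impedances:
  R: Z = R = 45.4 Ω
  C: Z = 1/(jωC) = -j/(ω·C) = 0 - j2.716e+04 Ω
Step 3 — Series combination: Z_total = R + C = 45.4 - j2.716e+04 Ω = 2.716e+04∠-89.9° Ω.

Z = 45.4 - j2.716e+04 Ω = 2.716e+04∠-89.9° Ω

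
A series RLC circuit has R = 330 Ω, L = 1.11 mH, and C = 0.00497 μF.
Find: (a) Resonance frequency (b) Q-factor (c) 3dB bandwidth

Step 1 — Resonance: ω₀ = 1/√(LC) = 1/√(0.00111·4.97e-09) = 4.258e+05 rad/s.
Step 2 — f₀ = ω₀/(2π) = 6.776e+04 Hz.
Step 3 — Series Q: Q = ω₀L/R = 4.258e+05·0.00111/330 = 1.432.
Step 4 — Bandwidth: Δω = ω₀/Q = 2.973e+05 rad/s; BW = Δω/(2π) = 4.732e+04 Hz.

(a) f₀ = 6.776e+04 Hz  (b) Q = 1.432  (c) BW = 4.732e+04 Hz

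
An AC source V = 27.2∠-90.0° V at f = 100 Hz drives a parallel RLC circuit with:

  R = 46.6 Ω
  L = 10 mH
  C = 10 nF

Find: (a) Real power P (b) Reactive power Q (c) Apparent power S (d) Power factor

Step 1 — Angular frequency: ω = 2π·f = 2π·100 = 628.3 rad/s.
Step 2 — Component impedances:
  R: Z = R = 46.6 Ω
  L: Z = jωL = j·628.3·0.01 = 0 + j6.283 Ω
  C: Z = 1/(jωC) = -j/(ω·C) = 0 - j1.592e+05 Ω
Step 3 — Parallel combination: 1/Z_total = 1/R + 1/L + 1/C; Z_total = 0.8321 + j6.171 Ω = 6.227∠82.3° Ω.
Step 4 — Source phasor: V = 27.2∠-90.0° V = 0 - j27.2 V.
Step 5 — Current: I = V / Z = -4.329 - j0.5837 A = 4.368∠-172.3° A.
Step 6 — Complex power: S = V·I* = 15.88 + j117.7 VA.
Step 7 — Real power: P = Re(S) = 15.88 W.
Step 8 — Reactive power: Q = Im(S) = 117.7 VAR.
Step 9 — Apparent power: |S| = 118.8 VA.
Step 10 — Power factor: PF = P/|S| = 0.1336 (lagging).

(a) P = 15.88 W  (b) Q = 117.7 VAR  (c) S = 118.8 VA  (d) PF = 0.1336 (lagging)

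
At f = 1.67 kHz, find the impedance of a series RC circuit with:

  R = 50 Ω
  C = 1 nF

Step 1 — Angular frequency: ω = 2π·f = 2π·1670 = 1.049e+04 rad/s.
Step 2 — Component impedances:
  R: Z = R = 50 Ω
  C: Z = 1/(jωC) = -j/(ω·C) = 0 - j9.53e+04 Ω
Step 3 — Series combination: Z_total = R + C = 50 - j9.53e+04 Ω = 9.53e+04∠-90.0° Ω.

Z = 50 - j9.53e+04 Ω = 9.53e+04∠-90.0° Ω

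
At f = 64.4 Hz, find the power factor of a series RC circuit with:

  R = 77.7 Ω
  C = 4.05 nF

Step 1 — Angular frequency: ω = 2π·f = 2π·64.4 = 404.6 rad/s.
Step 2 — Component impedances:
  R: Z = R = 77.7 Ω
  C: Z = 1/(jωC) = -j/(ω·C) = 0 - j6.102e+05 Ω
Step 3 — Series combination: Z_total = R + C = 77.7 - j6.102e+05 Ω = 6.102e+05∠-90.0° Ω.
Step 4 — Power factor: PF = cos(φ) = Re(Z)/|Z| = 77.7/6.102e+05 = 0.0001273.
Step 5 — Type: Im(Z) = -6.102e+05 ⇒ leading (phase φ = -90.0°).

PF = 0.0001273 (leading, φ = -90.0°)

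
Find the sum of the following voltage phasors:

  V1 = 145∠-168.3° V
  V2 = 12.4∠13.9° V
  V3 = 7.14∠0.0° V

Step 1 — Convert each phasor to rectangular form:
  V1 = 145·(cos(-168.3°) + j·sin(-168.3°)) = -142 - j29.4 V
  V2 = 12.4·(cos(13.9°) + j·sin(13.9°)) = 12.04 + j2.979 V
  V3 = 7.14·(cos(0.0°) + j·sin(0.0°)) = 7.14 V
Step 2 — Sum components: V_total = -122.8 - j26.43 V.
Step 3 — Convert to polar: |V_total| = 125.6 V, ∠V_total = -167.9°.

V_total = 125.6∠-167.9° V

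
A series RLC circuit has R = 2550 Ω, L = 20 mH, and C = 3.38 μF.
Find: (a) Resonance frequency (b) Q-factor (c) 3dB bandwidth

Step 1 — Resonance condition Im(Z)=0 gives ω₀ = 1/√(LC).
Step 2 — ω₀ = 1/√(0.02·3.38e-06) = 3846 rad/s.
Step 3 — f₀ = ω₀/(2π) = 612.1 Hz.
Step 4 — Series Q: Q = ω₀L/R = 3846·0.02/2550 = 0.03017.
Step 5 — 3dB bandwidth: Δω = ω₀/Q = 1.275e+05 rad/s; BW = Δω/(2π) = 2.029e+04 Hz.

(a) f₀ = 612.1 Hz  (b) Q = 0.03017  (c) BW = 2.029e+04 Hz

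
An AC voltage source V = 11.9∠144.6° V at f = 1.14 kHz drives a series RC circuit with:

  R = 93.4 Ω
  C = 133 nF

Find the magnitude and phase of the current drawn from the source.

Step 1 — Angular frequency: ω = 2π·f = 2π·1140 = 7163 rad/s.
Step 2 — Component impedances:
  R: Z = R = 93.4 Ω
  C: Z = 1/(jωC) = -j/(ω·C) = 0 - j1050 Ω
Step 3 — Series combination: Z_total = R + C = 93.4 - j1050 Ω = 1054∠-84.9° Ω.
Step 4 — Source phasor: V = 11.9∠144.6° V = -9.7 + j6.893 V.
Step 5 — Ohm's law: I = V / Z_total = (-9.7 + j6.893) / (93.4 - j1050) = -0.007331 - j0.008588 A.
Step 6 — Convert to polar: |I| = 0.01129 A, ∠I = -130.5°.

I = 0.01129∠-130.5° A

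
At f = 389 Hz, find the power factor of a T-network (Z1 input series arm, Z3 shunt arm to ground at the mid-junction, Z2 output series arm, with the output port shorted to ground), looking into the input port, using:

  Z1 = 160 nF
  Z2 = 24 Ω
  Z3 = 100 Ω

Step 1 — Angular frequency: ω = 2π·f = 2π·389 = 2444 rad/s.
Step 2 — Component impedances:
  Z1: Z = 1/(jωC) = -j/(ω·C) = 0 - j2557 Ω
  Z2: Z = R = 24 Ω
  Z3: Z = R = 100 Ω
Step 3 — With the output port shorted to ground, the output series arm Z2 runs from the junction to ground; the shunt arm Z3 also runs from the junction to ground. They appear in parallel: Z3 || Z2 = 19.35 Ω.
Step 4 — Series with input arm Z1: Z_in = Z1 + (Z3 || Z2) = 19.35 - j2557 Ω = 2557∠-89.6° Ω.
Step 5 — Power factor: PF = cos(φ) = Re(Z)/|Z| = 19.355/2557.2 = 0.007569.
Step 6 — Type: Im(Z) = -2557 ⇒ leading (phase φ = -89.6°).

PF = 0.007569 (leading, φ = -89.6°)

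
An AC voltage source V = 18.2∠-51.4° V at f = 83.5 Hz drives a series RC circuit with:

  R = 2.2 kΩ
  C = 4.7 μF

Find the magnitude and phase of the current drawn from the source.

Step 1 — Angular frequency: ω = 2π·f = 2π·83.5 = 524.6 rad/s.
Step 2 — Component impedances:
  R: Z = R = 2200 Ω
  C: Z = 1/(jωC) = -j/(ω·C) = 0 - j405.5 Ω
Step 3 — Series combination: Z_total = R + C = 2200 - j405.5 Ω = 2237∠-10.4° Ω.
Step 4 — Source phasor: V = 18.2∠-51.4° V = 11.35 - j14.22 V.
Step 5 — Ohm's law: I = V / Z_total = (11.35 - j14.22) / (2200 - j405.5) = 0.006144 - j0.005333 A.
Step 6 — Convert to polar: |I| = 0.008136 A, ∠I = -41.0°.

I = 0.008136∠-41.0° A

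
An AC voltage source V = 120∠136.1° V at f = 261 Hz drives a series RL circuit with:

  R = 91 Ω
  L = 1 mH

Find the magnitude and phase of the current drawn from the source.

Step 1 — Angular frequency: ω = 2π·f = 2π·261 = 1640 rad/s.
Step 2 — Component impedances:
  R: Z = R = 91 Ω
  L: Z = jωL = j·1640·0.001 = 0 + j1.64 Ω
Step 3 — Series combination: Z_total = R + L = 91 + j1.64 Ω = 91.01∠1.0° Ω.
Step 4 — Source phasor: V = 120∠136.1° V = -86.47 + j83.21 V.
Step 5 — Ohm's law: I = V / Z_total = (-86.47 + j83.21) / (91 + j1.64) = -0.9334 + j0.9312 A.
Step 6 — Convert to polar: |I| = 1.318 A, ∠I = 135.1°.

I = 1.318∠135.1° A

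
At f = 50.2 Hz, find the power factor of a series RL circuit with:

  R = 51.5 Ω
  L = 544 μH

Step 1 — Angular frequency: ω = 2π·f = 2π·50.2 = 315.4 rad/s.
Step 2 — Component impedances:
  R: Z = R = 51.5 Ω
  L: Z = jωL = j·315.4·0.000544 = 0 + j0.1716 Ω
Step 3 — Series combination: Z_total = R + L = 51.5 + j0.1716 Ω = 51.5∠0.2° Ω.
Step 4 — Power factor: PF = cos(φ) = Re(Z)/|Z| = 51.5/51.5 = 1.
Step 5 — Type: Im(Z) = 0.1716 ⇒ lagging (phase φ = 0.2°).

PF = 1 (lagging, φ = 0.2°)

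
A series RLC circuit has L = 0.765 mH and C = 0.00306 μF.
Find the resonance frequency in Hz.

Step 1 — Resonance condition Im(Z)=0 gives ω₀ = 1/√(LC).
Step 2 — ω₀ = 1/√(0.000765·3.06e-09) = 6.536e+05 rad/s.
Step 3 — f₀ = ω₀/(2π) = 1.04e+05 Hz.

f₀ = 1.04e+05 Hz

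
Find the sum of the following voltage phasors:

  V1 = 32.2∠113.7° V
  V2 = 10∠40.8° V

Step 1 — Convert each phasor to rectangular form:
  V1 = 32.2·(cos(113.7°) + j·sin(113.7°)) = -12.94 + j29.48 V
  V2 = 10·(cos(40.8°) + j·sin(40.8°)) = 7.57 + j6.534 V
Step 2 — Sum components: V_total = -5.373 + j36.02 V.
Step 3 — Convert to polar: |V_total| = 36.42 V, ∠V_total = 98.5°.

V_total = 36.42∠98.5° V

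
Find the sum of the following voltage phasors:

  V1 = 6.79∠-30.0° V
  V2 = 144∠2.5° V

Step 1 — Convert each phasor to rectangular form:
  V1 = 6.79·(cos(-30.0°) + j·sin(-30.0°)) = 5.88 - j3.395 V
  V2 = 144·(cos(2.5°) + j·sin(2.5°)) = 143.9 + j6.281 V
Step 2 — Sum components: V_total = 149.7 + j2.886 V.
Step 3 — Convert to polar: |V_total| = 149.8 V, ∠V_total = 1.1°.

V_total = 149.8∠1.1° V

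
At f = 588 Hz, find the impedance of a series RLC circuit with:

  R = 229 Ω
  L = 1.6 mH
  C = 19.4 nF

Step 1 — Angular frequency: ω = 2π·f = 2π·588 = 3695 rad/s.
Step 2 — Component impedances:
  R: Z = R = 229 Ω
  L: Z = jωL = j·3695·0.0016 = 0 + j5.911 Ω
  C: Z = 1/(jωC) = -j/(ω·C) = 0 - j1.395e+04 Ω
Step 3 — Series combination: Z_total = R + L + C = 229 - j1.395e+04 Ω = 1.395e+04∠-89.1° Ω.

Z = 229 - j1.395e+04 Ω = 1.395e+04∠-89.1° Ω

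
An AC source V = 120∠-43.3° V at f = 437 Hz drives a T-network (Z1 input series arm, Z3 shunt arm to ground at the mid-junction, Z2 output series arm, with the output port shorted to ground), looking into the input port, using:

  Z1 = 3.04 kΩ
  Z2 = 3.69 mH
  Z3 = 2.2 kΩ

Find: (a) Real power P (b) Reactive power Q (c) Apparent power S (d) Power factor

Step 1 — Angular frequency: ω = 2π·f = 2π·437 = 2746 rad/s.
Step 2 — Component impedances:
  Z1: Z = R = 3040 Ω
  Z2: Z = jωL = j·2746·0.00369 = 0 + j10.13 Ω
  Z3: Z = R = 2200 Ω
Step 3 — With the output port shorted to ground, the output series arm Z2 runs from the junction to ground; the shunt arm Z3 also runs from the junction to ground. They appear in parallel: Z3 || Z2 = 0.04666 + j10.13 Ω.
Step 4 — Series with input arm Z1: Z_in = Z1 + (Z3 || Z2) = 3040 + j10.13 Ω = 3040∠0.2° Ω.
Step 5 — Source phasor: V = 120∠-43.3° V = 87.33 - j82.3 V.
Step 6 — Current: I = V / Z = 0.02864 - j0.02717 A = 0.03947∠-43.5° A.
Step 7 — Complex power: S = V·I* = 4.737 + j0.01579 VA.
Step 8 — Real power: P = Re(S) = 4.737 W.
Step 9 — Reactive power: Q = Im(S) = 0.01579 VAR.
Step 10 — Apparent power: |S| = 4.737 VA.
Step 11 — Power factor: PF = P/|S| = 1 (lagging).

(a) P = 4.737 W  (b) Q = 0.01579 VAR  (c) S = 4.737 VA  (d) PF = 1 (lagging)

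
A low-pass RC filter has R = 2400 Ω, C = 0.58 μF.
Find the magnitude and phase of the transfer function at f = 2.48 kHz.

Step 1 — Angular frequency: ω = 2π·2480 = 1.558e+04 rad/s.
Step 2 — Transfer function: H(jω) = 1/(1 + jωRC).
Step 3 — Denominator: 1 + jωRC = 1 + j·1.558e+04·2400·5.8e-07 = 1 + j21.69.
Step 4 — H = 0.002121 - j0.04601.
Step 5 — Magnitude: |H| = 0.04605 (-26.7 dB); phase: φ = -87.4°.

|H| = 0.04605 (-26.7 dB), φ = -87.4°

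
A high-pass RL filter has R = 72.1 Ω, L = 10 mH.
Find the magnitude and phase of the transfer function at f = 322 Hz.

Step 1 — Angular frequency: ω = 2π·322 = 2023 rad/s.
Step 2 — Transfer function: H(jω) = jωL/(R + jωL).
Step 3 — Numerator jωL = j·20.23; denominator R + jωL = 72.1 + j20.23.
Step 4 — H = 0.07299 + j0.2601.
Step 5 — Magnitude: |H| = 0.2702 (-11.4 dB); phase: φ = 74.3°.

|H| = 0.2702 (-11.4 dB), φ = 74.3°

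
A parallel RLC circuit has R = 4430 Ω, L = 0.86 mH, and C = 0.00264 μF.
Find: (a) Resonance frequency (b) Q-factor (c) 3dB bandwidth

Step 1 — Resonance: ω₀ = 1/√(LC) = 1/√(0.00086·2.64e-09) = 6.637e+05 rad/s.
Step 2 — f₀ = ω₀/(2π) = 1.056e+05 Hz.
Step 3 — Parallel Q: Q = R/(ω₀L) = 4430/(6.637e+05·0.00086) = 7.762.
Step 4 — Bandwidth: Δω = ω₀/Q = 8.551e+04 rad/s; BW = Δω/(2π) = 1.361e+04 Hz.

(a) f₀ = 1.056e+05 Hz  (b) Q = 7.762  (c) BW = 1.361e+04 Hz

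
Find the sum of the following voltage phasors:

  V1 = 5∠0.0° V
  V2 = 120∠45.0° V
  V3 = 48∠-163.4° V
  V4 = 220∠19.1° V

Step 1 — Convert each phasor to rectangular form:
  V1 = 5·(cos(0.0°) + j·sin(0.0°)) = 5 V
  V2 = 120·(cos(45.0°) + j·sin(45.0°)) = 84.85 + j84.85 V
  V3 = 48·(cos(-163.4°) + j·sin(-163.4°)) = -46 - j13.71 V
  V4 = 220·(cos(19.1°) + j·sin(19.1°)) = 207.9 + j71.99 V
Step 2 — Sum components: V_total = 251.7 + j143.1 V.
Step 3 — Convert to polar: |V_total| = 289.6 V, ∠V_total = 29.6°.

V_total = 289.6∠29.6° V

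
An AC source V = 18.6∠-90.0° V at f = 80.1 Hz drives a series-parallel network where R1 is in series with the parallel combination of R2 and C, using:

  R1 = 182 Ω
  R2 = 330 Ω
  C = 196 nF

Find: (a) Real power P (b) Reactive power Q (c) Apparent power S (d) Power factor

Step 1 — Angular frequency: ω = 2π·f = 2π·80.1 = 503.3 rad/s.
Step 2 — Component impedances:
  R1: Z = R = 182 Ω
  R2: Z = R = 330 Ω
  C: Z = 1/(jωC) = -j/(ω·C) = 0 - j1.014e+04 Ω
Step 3 — Parallel branch: R2 || C = 1/(1/R2 + 1/C) = 329.7 - j10.73 Ω.
Step 4 — Series with R1: Z_total = R1 + (R2 || C) = 511.7 - j10.73 Ω = 511.8∠-1.2° Ω.
Step 5 — Source phasor: V = 18.6∠-90.0° V = 0 - j18.6 V.
Step 6 — Current: I = V / Z = 0.0007621 - j0.03634 A = 0.03634∠-88.8° A.
Step 7 — Complex power: S = V·I* = 0.6759 - j0.01418 VA.
Step 8 — Real power: P = Re(S) = 0.6759 W.
Step 9 — Reactive power: Q = Im(S) = -0.01418 VAR.
Step 10 — Apparent power: |S| = 0.676 VA.
Step 11 — Power factor: PF = P/|S| = 0.9998 (leading).

(a) P = 0.6759 W  (b) Q = -0.01418 VAR  (c) S = 0.676 VA  (d) PF = 0.9998 (leading)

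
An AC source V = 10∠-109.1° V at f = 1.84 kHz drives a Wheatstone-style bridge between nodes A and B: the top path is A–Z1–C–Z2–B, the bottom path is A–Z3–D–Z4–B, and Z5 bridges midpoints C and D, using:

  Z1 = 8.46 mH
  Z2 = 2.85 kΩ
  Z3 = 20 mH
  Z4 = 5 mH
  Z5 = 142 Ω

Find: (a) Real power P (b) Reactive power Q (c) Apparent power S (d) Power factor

Step 1 — Angular frequency: ω = 2π·f = 2π·1840 = 1.156e+04 rad/s.
Step 2 — Component impedances:
  Z1: Z = jωL = j·1.156e+04·0.00846 = 0 + j97.81 Ω
  Z2: Z = R = 2850 Ω
  Z3: Z = jωL = j·1.156e+04·0.02 = 0 + j231.2 Ω
  Z4: Z = jωL = j·1.156e+04·0.005 = 0 + j57.81 Ω
  Z5: Z = R = 142 Ω
Step 3 — Bridge requires nodal analysis (the Z5 bridge couples midpoints C and D, so the two paths cannot be reduced to a simple series/parallel combination). Setting node B to ground and injecting 1 A at node A, the 3-node admittance system at A, C, D solves to V_A = Z_AB = 59.52 + j146.7 Ω = 158.3∠67.9° Ω.
Step 4 — Source phasor: V = 10∠-109.1° V = -3.272 - j9.449 V.
Step 5 — Current: I = V / Z = -0.06308 - j0.003286 A = 0.06316∠-177.0° A.
Step 6 — Complex power: S = V·I* = 0.2375 + j0.5853 VA.
Step 7 — Real power: P = Re(S) = 0.2375 W.
Step 8 — Reactive power: Q = Im(S) = 0.5853 VAR.
Step 9 — Apparent power: |S| = 0.6316 VA.
Step 10 — Power factor: PF = P/|S| = 0.3759 (lagging).

(a) P = 0.2375 W  (b) Q = 0.5853 VAR  (c) S = 0.6316 VA  (d) PF = 0.3759 (lagging)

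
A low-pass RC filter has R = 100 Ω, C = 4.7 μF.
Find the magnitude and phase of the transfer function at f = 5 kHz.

Step 1 — Angular frequency: ω = 2π·5000 = 3.142e+04 rad/s.
Step 2 — Transfer function: H(jω) = 1/(1 + jωRC).
Step 3 — Denominator: 1 + jωRC = 1 + j·3.142e+04·100·4.7e-06 = 1 + j14.77.
Step 4 — H = 0.004566 - j0.06742.
Step 5 — Magnitude: |H| = 0.06757 (-23.4 dB); phase: φ = -86.1°.

|H| = 0.06757 (-23.4 dB), φ = -86.1°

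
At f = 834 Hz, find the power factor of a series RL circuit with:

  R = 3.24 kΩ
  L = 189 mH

Step 1 — Angular frequency: ω = 2π·f = 2π·834 = 5240 rad/s.
Step 2 — Component impedances:
  R: Z = R = 3240 Ω
  L: Z = jωL = j·5240·0.189 = 0 + j990.4 Ω
Step 3 — Series combination: Z_total = R + L = 3240 + j990.4 Ω = 3388∠17.0° Ω.
Step 4 — Power factor: PF = cos(φ) = Re(Z)/|Z| = 3240/3388 = 0.9563.
Step 5 — Type: Im(Z) = 990.4 ⇒ lagging (phase φ = 17.0°).

PF = 0.9563 (lagging, φ = 17.0°)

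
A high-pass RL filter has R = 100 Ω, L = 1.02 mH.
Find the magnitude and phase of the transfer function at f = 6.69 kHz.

Step 1 — Angular frequency: ω = 2π·6690 = 4.203e+04 rad/s.
Step 2 — Transfer function: H(jω) = jωL/(R + jωL).
Step 3 — Numerator jωL = j·42.88; denominator R + jωL = 100 + j42.88.
Step 4 — H = 0.1553 + j0.3622.
Step 5 — Magnitude: |H| = 0.3941 (-8.1 dB); phase: φ = 66.8°.

|H| = 0.3941 (-8.1 dB), φ = 66.8°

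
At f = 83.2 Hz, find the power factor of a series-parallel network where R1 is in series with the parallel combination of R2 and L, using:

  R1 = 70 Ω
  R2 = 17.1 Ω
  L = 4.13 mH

Step 1 — Angular frequency: ω = 2π·f = 2π·83.2 = 522.8 rad/s.
Step 2 — Component impedances:
  R1: Z = R = 70 Ω
  R2: Z = R = 17.1 Ω
  L: Z = jωL = j·522.8·0.00413 = 0 + j2.159 Ω
Step 3 — Parallel branch: R2 || L = 1/(1/R2 + 1/L) = 0.2683 + j2.125 Ω.
Step 4 — Series with R1: Z_total = R1 + (R2 || L) = 70.27 + j2.125 Ω = 70.3∠1.7° Ω.
Step 5 — Power factor: PF = cos(φ) = Re(Z)/|Z| = 70.268/70.3 = 0.9995.
Step 6 — Type: Im(Z) = 2.125 ⇒ lagging (phase φ = 1.7°).

PF = 0.9995 (lagging, φ = 1.7°)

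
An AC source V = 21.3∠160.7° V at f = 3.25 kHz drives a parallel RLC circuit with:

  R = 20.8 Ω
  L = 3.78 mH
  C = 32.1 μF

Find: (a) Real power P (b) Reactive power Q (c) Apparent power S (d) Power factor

Step 1 — Angular frequency: ω = 2π·f = 2π·3250 = 2.042e+04 rad/s.
Step 2 — Component impedances:
  R: Z = R = 20.8 Ω
  L: Z = jωL = j·2.042e+04·0.00378 = 0 + j77.19 Ω
  C: Z = 1/(jωC) = -j/(ω·C) = 0 - j1.526 Ω
Step 3 — Parallel combination: 1/Z_total = 1/R + 1/L + 1/C; Z_total = 0.1158 - j1.548 Ω = 1.552∠-85.7° Ω.
Step 4 — Source phasor: V = 21.3∠160.7° V = -20.1 + j7.04 V.
Step 5 — Current: I = V / Z = -5.49 - j12.58 A = 13.72∠-113.6° A.
Step 6 — Complex power: S = V·I* = 21.81 - j291.5 VA.
Step 7 — Real power: P = Re(S) = 21.81 W.
Step 8 — Reactive power: Q = Im(S) = -291.5 VAR.
Step 9 — Apparent power: |S| = 292.3 VA.
Step 10 — Power factor: PF = P/|S| = 0.07461 (leading).

(a) P = 21.81 W  (b) Q = -291.5 VAR  (c) S = 292.3 VA  (d) PF = 0.07461 (leading)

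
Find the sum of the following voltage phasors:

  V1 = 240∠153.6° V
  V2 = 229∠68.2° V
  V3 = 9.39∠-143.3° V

Step 1 — Convert each phasor to rectangular form:
  V1 = 240·(cos(153.6°) + j·sin(153.6°)) = -215 + j106.7 V
  V2 = 229·(cos(68.2°) + j·sin(68.2°)) = 85.04 + j212.6 V
  V3 = 9.39·(cos(-143.3°) + j·sin(-143.3°)) = -7.529 - j5.612 V
Step 2 — Sum components: V_total = -137.5 + j313.7 V.
Step 3 — Convert to polar: |V_total| = 342.5 V, ∠V_total = 113.7°.

V_total = 342.5∠113.7° V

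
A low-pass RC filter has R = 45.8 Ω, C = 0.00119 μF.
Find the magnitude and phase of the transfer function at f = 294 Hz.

Step 1 — Angular frequency: ω = 2π·294 = 1847 rad/s.
Step 2 — Transfer function: H(jω) = 1/(1 + jωRC).
Step 3 — Denominator: 1 + jωRC = 1 + j·1847·45.8·1.19e-09 = 1 + j0.0001007.
Step 4 — H = 1 - j0.0001007.
Step 5 — Magnitude: |H| = 1 (-0.0 dB); phase: φ = -0.0°.

|H| = 1 (-0.0 dB), φ = -0.0°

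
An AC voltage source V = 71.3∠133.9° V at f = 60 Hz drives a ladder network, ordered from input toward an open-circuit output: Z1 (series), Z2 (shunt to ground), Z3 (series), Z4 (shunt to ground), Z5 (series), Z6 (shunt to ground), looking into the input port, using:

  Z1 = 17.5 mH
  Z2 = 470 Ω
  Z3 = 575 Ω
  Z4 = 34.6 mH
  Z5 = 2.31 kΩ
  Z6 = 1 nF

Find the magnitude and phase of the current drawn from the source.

Step 1 — Angular frequency: ω = 2π·f = 2π·60 = 377 rad/s.
Step 2 — Component impedances:
  Z1: Z = jωL = j·377·0.0175 = 0 + j6.597 Ω
  Z2: Z = R = 470 Ω
  Z3: Z = R = 575 Ω
  Z4: Z = jωL = j·377·0.0346 = 0 + j13.04 Ω
  Z5: Z = R = 2310 Ω
  Z6: Z = 1/(jωC) = -j/(ω·C) = 0 - j2.653e+06 Ω
Step 3 — Ladder network (open output): work backward from the far end, alternating series and parallel combinations. Z_in = 258.6 + j9.236 Ω = 258.8∠2.0° Ω.
Step 4 — Source phasor: V = 71.3∠133.9° V = -49.44 + j51.38 V.
Step 5 — Ohm's law: I = V / Z_total = (-49.44 + j51.38) / (258.6 + j9.236) = -0.1838 + j0.2052 A.
Step 6 — Convert to polar: |I| = 0.2755 A, ∠I = 131.9°.

I = 0.2755∠131.9° A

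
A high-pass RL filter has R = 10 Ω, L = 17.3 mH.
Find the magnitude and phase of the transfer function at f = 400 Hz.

Step 1 — Angular frequency: ω = 2π·400 = 2513 rad/s.
Step 2 — Transfer function: H(jω) = jωL/(R + jωL).
Step 3 — Numerator jωL = j·43.48; denominator R + jωL = 10 + j43.48.
Step 4 — H = 0.9498 + j0.2184.
Step 5 — Magnitude: |H| = 0.9746 (-0.2 dB); phase: φ = 13.0°.

|H| = 0.9746 (-0.2 dB), φ = 13.0°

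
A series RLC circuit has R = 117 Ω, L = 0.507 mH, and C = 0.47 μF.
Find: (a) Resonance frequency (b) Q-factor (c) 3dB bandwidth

Step 1 — Resonance: ω₀ = 1/√(LC) = 1/√(0.000507·4.7e-07) = 6.478e+04 rad/s.
Step 2 — f₀ = ω₀/(2π) = 1.031e+04 Hz.
Step 3 — Series Q: Q = ω₀L/R = 6.478e+04·0.000507/117 = 0.2807.
Step 4 — Bandwidth: Δω = ω₀/Q = 2.308e+05 rad/s; BW = Δω/(2π) = 3.673e+04 Hz.

(a) f₀ = 1.031e+04 Hz  (b) Q = 0.2807  (c) BW = 3.673e+04 Hz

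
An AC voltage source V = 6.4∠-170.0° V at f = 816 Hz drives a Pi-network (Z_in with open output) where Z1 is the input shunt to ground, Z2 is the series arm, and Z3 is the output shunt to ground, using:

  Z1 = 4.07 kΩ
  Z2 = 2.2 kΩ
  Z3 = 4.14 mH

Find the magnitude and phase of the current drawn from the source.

Step 1 — Angular frequency: ω = 2π·f = 2π·816 = 5127 rad/s.
Step 2 — Component impedances:
  Z1: Z = R = 4070 Ω
  Z2: Z = R = 2200 Ω
  Z3: Z = jωL = j·5127·0.00414 = 0 + j21.23 Ω
Step 3 — With open output, the series arm Z2 and the output shunt Z3 appear in series to ground: Z2 + Z3 = 2200 + j21.23 Ω.
Step 4 — Parallel with input shunt Z1: Z_in = Z1 || (Z2 + Z3) = 1428 + j8.944 Ω = 1428∠0.4° Ω.
Step 5 — Source phasor: V = 6.4∠-170.0° V = -6.303 - j1.111 V.
Step 6 — Ohm's law: I = V / Z_total = (-6.303 - j1.111) / (1428 + j8.944) = -0.004418 - j0.0007505 A.
Step 7 — Convert to polar: |I| = 0.004481 A, ∠I = -170.4°.

I = 0.004481∠-170.4° A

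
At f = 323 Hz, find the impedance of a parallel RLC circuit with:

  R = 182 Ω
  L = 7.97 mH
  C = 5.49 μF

Step 1 — Angular frequency: ω = 2π·f = 2π·323 = 2029 rad/s.
Step 2 — Component impedances:
  R: Z = R = 182 Ω
  L: Z = jωL = j·2029·0.00797 = 0 + j16.17 Ω
  C: Z = 1/(jωC) = -j/(ω·C) = 0 - j89.75 Ω
Step 3 — Parallel combination: 1/Z_total = 1/R + 1/L + 1/C; Z_total = 2.114 + j19.5 Ω = 19.62∠83.8° Ω.

Z = 2.114 + j19.5 Ω = 19.62∠83.8° Ω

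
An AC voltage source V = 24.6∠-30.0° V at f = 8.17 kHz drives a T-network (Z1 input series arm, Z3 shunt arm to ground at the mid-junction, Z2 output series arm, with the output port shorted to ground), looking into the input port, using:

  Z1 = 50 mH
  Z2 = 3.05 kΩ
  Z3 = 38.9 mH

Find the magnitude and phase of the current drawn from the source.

Step 1 — Angular frequency: ω = 2π·f = 2π·8170 = 5.133e+04 rad/s.
Step 2 — Component impedances:
  Z1: Z = jωL = j·5.133e+04·0.05 = 0 + j2567 Ω
  Z2: Z = R = 3050 Ω
  Z3: Z = jωL = j·5.133e+04·0.0389 = 0 + j1997 Ω
Step 3 — With the output port shorted to ground, the output series arm Z2 runs from the junction to ground; the shunt arm Z3 also runs from the junction to ground. They appear in parallel: Z3 || Z2 = 915.1 + j1398 Ω.
Step 4 — Series with input arm Z1: Z_in = Z1 + (Z3 || Z2) = 915.1 + j3964 Ω = 4069∠77.0° Ω.
Step 5 — Source phasor: V = 24.6∠-30.0° V = 21.3 - j12.3 V.
Step 6 — Ohm's law: I = V / Z_total = (21.3 - j12.3) / (915.1 + j3964) = -0.001768 - j0.005782 A.
Step 7 — Convert to polar: |I| = 0.006046 A, ∠I = -107.0°.

I = 0.006046∠-107.0° A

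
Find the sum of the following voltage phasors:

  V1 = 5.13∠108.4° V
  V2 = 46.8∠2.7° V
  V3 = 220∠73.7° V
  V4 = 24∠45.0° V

Step 1 — Convert each phasor to rectangular form:
  V1 = 5.13·(cos(108.4°) + j·sin(108.4°)) = -1.619 + j4.868 V
  V2 = 46.8·(cos(2.7°) + j·sin(2.7°)) = 46.75 + j2.205 V
  V3 = 220·(cos(73.7°) + j·sin(73.7°)) = 61.75 + j211.2 V
  V4 = 24·(cos(45.0°) + j·sin(45.0°)) = 16.97 + j16.97 V
Step 2 — Sum components: V_total = 123.8 + j235.2 V.
Step 3 — Convert to polar: |V_total| = 265.8 V, ∠V_total = 62.2°.

V_total = 265.8∠62.2° V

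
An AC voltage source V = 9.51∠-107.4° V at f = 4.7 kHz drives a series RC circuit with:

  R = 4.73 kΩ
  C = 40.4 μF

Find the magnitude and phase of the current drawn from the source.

Step 1 — Angular frequency: ω = 2π·f = 2π·4700 = 2.953e+04 rad/s.
Step 2 — Component impedances:
  R: Z = R = 4730 Ω
  C: Z = 1/(jωC) = -j/(ω·C) = 0 - j0.8382 Ω
Step 3 — Series combination: Z_total = R + C = 4730 - j0.8382 Ω = 4730∠-0.0° Ω.
Step 4 — Source phasor: V = 9.51∠-107.4° V = -2.844 - j9.075 V.
Step 5 — Ohm's law: I = V / Z_total = (-2.844 - j9.075) / (4730 - j0.8382) = -0.0006009 - j0.001919 A.
Step 6 — Convert to polar: |I| = 0.002011 A, ∠I = -107.4°.

I = 0.002011∠-107.4° A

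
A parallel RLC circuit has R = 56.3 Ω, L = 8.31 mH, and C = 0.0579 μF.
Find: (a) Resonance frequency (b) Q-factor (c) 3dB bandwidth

Step 1 — Resonance: ω₀ = 1/√(LC) = 1/√(0.00831·5.79e-08) = 4.559e+04 rad/s.
Step 2 — f₀ = ω₀/(2π) = 7256 Hz.
Step 3 — Parallel Q: Q = R/(ω₀L) = 56.3/(4.559e+04·0.00831) = 0.1486.
Step 4 — Bandwidth: Δω = ω₀/Q = 3.068e+05 rad/s; BW = Δω/(2π) = 4.882e+04 Hz.

(a) f₀ = 7256 Hz  (b) Q = 0.1486  (c) BW = 4.882e+04 Hz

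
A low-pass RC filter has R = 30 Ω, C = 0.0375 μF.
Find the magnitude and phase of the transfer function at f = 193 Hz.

Step 1 — Angular frequency: ω = 2π·193 = 1213 rad/s.
Step 2 — Transfer function: H(jω) = 1/(1 + jωRC).
Step 3 — Denominator: 1 + jωRC = 1 + j·1213·30·3.75e-08 = 1 + j0.001364.
Step 4 — H = 1 - j0.001364.
Step 5 — Magnitude: |H| = 1 (-0.0 dB); phase: φ = -0.1°.

|H| = 1 (-0.0 dB), φ = -0.1°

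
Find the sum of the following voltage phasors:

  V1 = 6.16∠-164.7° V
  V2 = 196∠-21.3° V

Step 1 — Convert each phasor to rectangular form:
  V1 = 6.16·(cos(-164.7°) + j·sin(-164.7°)) = -5.942 - j1.625 V
  V2 = 196·(cos(-21.3°) + j·sin(-21.3°)) = 182.6 - j71.2 V
Step 2 — Sum components: V_total = 176.7 - j72.82 V.
Step 3 — Convert to polar: |V_total| = 191.1 V, ∠V_total = -22.4°.

V_total = 191.1∠-22.4° V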